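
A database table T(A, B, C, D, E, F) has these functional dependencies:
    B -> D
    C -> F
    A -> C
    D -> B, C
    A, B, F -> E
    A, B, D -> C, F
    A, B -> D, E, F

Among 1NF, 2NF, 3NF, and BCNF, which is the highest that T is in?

Candidate keys: {A, B}, {A, D}. Prime attributes: {A, B, D}.
B -> D: {B}⁺ = {B, C, D, F}, which is not all of the attributes, so the left side is not a superkey — BCNF is violated.
C -> F has non-prime {F} on the right and a non-superkey on the left, so 3NF fails.
The proper key subset {A} of {A, B} determines non-prime {C, F}, so the relation is not even in 2NF.

1NF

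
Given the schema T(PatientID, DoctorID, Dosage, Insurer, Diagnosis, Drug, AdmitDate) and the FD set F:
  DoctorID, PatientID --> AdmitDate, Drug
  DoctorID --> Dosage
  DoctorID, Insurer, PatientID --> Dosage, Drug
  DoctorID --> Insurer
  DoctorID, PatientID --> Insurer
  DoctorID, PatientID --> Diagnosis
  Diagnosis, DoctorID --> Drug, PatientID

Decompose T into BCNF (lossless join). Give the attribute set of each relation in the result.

{AdmitDate, Diagnosis, DoctorID, Drug, PatientID}; {DoctorID, Dosage, Insurer}

Candidate keys of the original relation: {Diagnosis, DoctorID}, {DoctorID, PatientID}.
Within {AdmitDate, Diagnosis, DoctorID, Dosage, Drug, Insurer, PatientID}: {DoctorID}⁺ ∩ {AdmitDate, Diagnosis, DoctorID, Dosage, Drug, Insurer, PatientID} = {DoctorID, Dosage, Insurer}, not the whole set, so DoctorID --> Dosage, Insurer violates BCNF; decompose into {DoctorID, Dosage, Insurer} and {AdmitDate, Diagnosis, DoctorID, Drug, PatientID}.
{DoctorID, Dosage, Insurer} is in BCNF.
{AdmitDate, Diagnosis, DoctorID, Drug, PatientID} is in BCNF.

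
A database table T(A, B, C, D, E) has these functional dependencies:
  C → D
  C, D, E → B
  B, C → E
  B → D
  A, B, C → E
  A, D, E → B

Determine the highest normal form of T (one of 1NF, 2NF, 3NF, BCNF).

1NF

Candidate keys: {A, B, C}, {A, C, E}. Prime attributes: {A, B, C, E}.
For C → D we have {C}⁺ = {C, D}; {C} is not a superkey, so BCNF fails.
Because {D} is non-prime and the left side of C → D is not a superkey, the relation is not in 3NF.
Since {B} ⊂ {A, B, C} and {B}⁺ ⊇ {D} with {D} non-prime, there is a partial dependency; 2NF fails.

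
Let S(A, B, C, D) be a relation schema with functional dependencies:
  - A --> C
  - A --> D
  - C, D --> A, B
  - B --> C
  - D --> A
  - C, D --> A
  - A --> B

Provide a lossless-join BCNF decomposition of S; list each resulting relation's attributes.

Candidate keys of the original relation: {A}, {D}.
Within {A, B, C, D}: {B}⁺ ∩ {A, B, C, D} = {B, C}, not the whole set, so B --> C violates BCNF; decompose into {B, C} and {A, B, D}.
{B, C} is in BCNF.
{A, B, D} is in BCNF.

{A, B, D}; {B, C}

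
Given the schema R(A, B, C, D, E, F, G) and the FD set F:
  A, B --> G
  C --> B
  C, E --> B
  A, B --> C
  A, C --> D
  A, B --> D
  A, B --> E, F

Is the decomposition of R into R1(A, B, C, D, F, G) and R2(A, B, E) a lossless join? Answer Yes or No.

Common attributes: {A, B}; their closure is {A, B, C, D, E, F, G}.
This includes all of R1, so the common attributes are a superkey of R1 — the join is lossless.

Yes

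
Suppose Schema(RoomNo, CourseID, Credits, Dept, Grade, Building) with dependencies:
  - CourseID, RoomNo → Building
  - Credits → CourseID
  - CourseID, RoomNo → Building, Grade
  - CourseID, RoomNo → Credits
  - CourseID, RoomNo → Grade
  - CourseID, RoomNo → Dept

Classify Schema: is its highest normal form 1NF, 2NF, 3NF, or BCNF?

3NF

Candidate keys: {CourseID, RoomNo}, {Credits, RoomNo}. Prime attributes: {CourseID, Credits, RoomNo}.
Credits → CourseID breaks BCNF: {Credits}⁺ = {CourseID, Credits}, so {Credits} is not a superkey.
But every attribute on its right side ({CourseID}) is prime, and the same holds for every other non-superkey FD, so 3NF still holds.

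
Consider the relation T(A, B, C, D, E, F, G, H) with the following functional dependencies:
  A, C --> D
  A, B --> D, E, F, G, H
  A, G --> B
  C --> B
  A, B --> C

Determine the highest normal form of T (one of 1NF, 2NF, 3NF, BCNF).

Candidate keys: {A, B}, {A, C}, {A, G}. Prime attributes: {A, B, C, G}.
C --> B: {C}⁺ = {B, C}, which is not all of the attributes, so the left side is not a superkey — BCNF is violated.
But every attribute on its right side ({B}) is prime, and the same holds for every other non-superkey FD, so 3NF still holds.

3NF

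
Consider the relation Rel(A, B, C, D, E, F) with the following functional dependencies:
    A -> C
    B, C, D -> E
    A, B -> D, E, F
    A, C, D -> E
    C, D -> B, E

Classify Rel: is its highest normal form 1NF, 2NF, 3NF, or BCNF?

1NF

Candidate keys: {A, B}, {A, D}. Prime attributes: {A, B, D}.
A -> C breaks BCNF: {A}⁺ = {A, C}, so {A} is not a superkey.
A -> C has non-prime {C} on the right and a non-superkey on the left, so 3NF fails.
The proper key subset {A} of {A, B} determines non-prime {C}, so the relation is not even in 2NF.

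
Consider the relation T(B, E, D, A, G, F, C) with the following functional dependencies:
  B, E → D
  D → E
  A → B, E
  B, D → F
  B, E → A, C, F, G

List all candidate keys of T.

{A}, {B, D}, {B, E}

{A}⁺ = {A, B, C, D, E, F, G}, which is every attribute, so {A} is a candidate key.
{B, D}⁺ = {A, B, C, D, E, F, G}, which is every attribute, so {B, D} is a candidate key.
{B, E}⁺ = {A, B, C, D, E, F, G}, which is every attribute, so {B, E} is a candidate key.
No proper subset of any of these is a key, and no other minimal superkey exists.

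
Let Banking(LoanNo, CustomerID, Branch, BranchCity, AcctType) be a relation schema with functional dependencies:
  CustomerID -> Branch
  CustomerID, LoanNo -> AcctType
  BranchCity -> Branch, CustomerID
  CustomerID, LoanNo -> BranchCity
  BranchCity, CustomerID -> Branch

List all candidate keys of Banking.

No FD produces {LoanNo}, so it must be in every candidate key.
{BranchCity, LoanNo} is a candidate key since {BranchCity, LoanNo}⁺ = {AcctType, Branch, BranchCity, CustomerID, LoanNo} covers every attribute.
{CustomerID, LoanNo} is a candidate key since {CustomerID, LoanNo}⁺ = {AcctType, Branch, BranchCity, CustomerID, LoanNo} covers every attribute.
These are minimal and exhaustive — every other superkey contains one of them.

{BranchCity, LoanNo}, {CustomerID, LoanNo}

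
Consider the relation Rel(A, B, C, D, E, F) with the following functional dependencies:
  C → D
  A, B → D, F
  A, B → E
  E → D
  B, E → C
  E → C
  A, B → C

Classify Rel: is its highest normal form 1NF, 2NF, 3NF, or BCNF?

2NF

Candidate key: {A, B}. Prime attributes: {A, B}.
C → D breaks BCNF: {C}⁺ = {C, D}, so {C} is not a superkey.
Because {D} is non-prime and the left side of C → D is not a superkey, the relation is not in 3NF.
No proper subset of a key has a non-prime attribute in its closure, so there is no partial dependency; 2NF holds.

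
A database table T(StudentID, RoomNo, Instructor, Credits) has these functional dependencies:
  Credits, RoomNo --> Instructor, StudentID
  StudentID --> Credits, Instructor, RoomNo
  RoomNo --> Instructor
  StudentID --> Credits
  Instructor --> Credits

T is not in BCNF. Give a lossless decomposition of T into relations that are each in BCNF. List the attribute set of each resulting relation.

{Credits, Instructor}; {Instructor, RoomNo, StudentID}

Candidate keys of the original relation: {RoomNo}, {StudentID}.
{Credits, Instructor, RoomNo, StudentID}: {Instructor} determines {Credits, Instructor} here but is not a superkey — split on Instructor --> Credits, giving {Credits, Instructor} and {Instructor, RoomNo, StudentID}.
{Credits, Instructor} has no BCNF violation.
{Instructor, RoomNo, StudentID} has no BCNF violation.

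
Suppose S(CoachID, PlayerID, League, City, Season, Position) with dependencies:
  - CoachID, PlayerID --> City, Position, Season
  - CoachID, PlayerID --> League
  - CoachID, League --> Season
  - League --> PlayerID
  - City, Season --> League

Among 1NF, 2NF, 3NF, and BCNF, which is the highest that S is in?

3NF

Candidate keys: {City, CoachID, Season}, {CoachID, League}, {CoachID, PlayerID}. Prime attributes: {City, CoachID, League, PlayerID, Season}.
For League --> PlayerID we have {League}⁺ = {League, PlayerID}; {League} is not a superkey, so BCNF fails.
Its right-hand attributes {PlayerID} are all prime, as are those of every other non-superkey FD — the relation is in 3NF.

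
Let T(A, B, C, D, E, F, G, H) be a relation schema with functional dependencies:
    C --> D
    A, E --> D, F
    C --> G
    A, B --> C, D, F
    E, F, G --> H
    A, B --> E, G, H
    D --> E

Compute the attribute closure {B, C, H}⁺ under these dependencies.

{B, C, D, E, G, H}

Start with {B, C, H}.
C --> D applies; add {D} → now {B, C, D, H}.
C --> G applies; add {G} → now {B, C, D, G, H}.
D --> E applies; add {E} → now {B, C, D, E, G, H}.
No further FD applies.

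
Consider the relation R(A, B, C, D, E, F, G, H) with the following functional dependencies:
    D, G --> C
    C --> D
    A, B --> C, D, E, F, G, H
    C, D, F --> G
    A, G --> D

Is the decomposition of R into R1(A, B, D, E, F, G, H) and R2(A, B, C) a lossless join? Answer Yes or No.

The shared attributes are {A, B} and {A, B}⁺ = {A, B, C, D, E, F, G, H}.
This includes all of R1, so the common attributes are a superkey of R1 — the join is lossless.

Yes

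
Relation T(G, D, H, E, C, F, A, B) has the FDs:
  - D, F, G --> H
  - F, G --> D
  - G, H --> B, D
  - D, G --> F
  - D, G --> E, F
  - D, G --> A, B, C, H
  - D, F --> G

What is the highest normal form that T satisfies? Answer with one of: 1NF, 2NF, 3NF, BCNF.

Candidate keys: {D, F}, {D, G}, {F, G}, {G, H}. Prime attributes: {D, F, G, H}.
The left-hand side of every FD is a superkey, so BCNF is satisfied.

BCNF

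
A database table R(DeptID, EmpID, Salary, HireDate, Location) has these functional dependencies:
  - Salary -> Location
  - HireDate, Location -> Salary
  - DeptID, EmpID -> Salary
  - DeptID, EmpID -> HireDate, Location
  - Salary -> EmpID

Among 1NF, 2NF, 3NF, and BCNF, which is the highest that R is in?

Candidate keys: {DeptID, EmpID}, {DeptID, HireDate, Location}, {DeptID, Salary}. Prime attributes: {DeptID, EmpID, HireDate, Location, Salary}.
Salary -> Location: {Salary}⁺ = {EmpID, Location, Salary}, which is not all of the attributes, so the left side is not a superkey — BCNF is violated.
But every attribute on its right side ({Location}) is prime, and the same holds for every other non-superkey FD, so 3NF still holds.

3NF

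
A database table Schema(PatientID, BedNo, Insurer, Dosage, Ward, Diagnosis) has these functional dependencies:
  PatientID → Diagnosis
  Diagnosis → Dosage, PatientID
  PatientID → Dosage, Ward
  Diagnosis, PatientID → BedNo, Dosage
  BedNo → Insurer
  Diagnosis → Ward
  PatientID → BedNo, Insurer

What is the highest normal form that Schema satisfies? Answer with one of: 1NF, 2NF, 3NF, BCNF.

2NF

Candidate keys: {Diagnosis}, {PatientID}. Prime attributes: {Diagnosis, PatientID}.
BedNo → Insurer breaks BCNF: {BedNo}⁺ = {BedNo, Insurer}, so {BedNo} is not a superkey.
BedNo → Insurer determines the non-prime attribute {Insurer} from a non-superkey — 3NF is violated.
All keys have size 1, which rules out partial dependencies — 2NF is satisfied.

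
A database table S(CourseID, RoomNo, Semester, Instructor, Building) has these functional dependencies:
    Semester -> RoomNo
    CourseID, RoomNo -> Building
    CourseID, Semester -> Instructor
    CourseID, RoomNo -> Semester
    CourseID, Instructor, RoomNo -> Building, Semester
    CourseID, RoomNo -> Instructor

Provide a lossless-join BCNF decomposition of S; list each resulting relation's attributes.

{Building, CourseID, Instructor, Semester}; {RoomNo, Semester}

Candidate keys of the original relation: {CourseID, RoomNo}, {CourseID, Semester}.
In {Building, CourseID, Instructor, RoomNo, Semester}, {Semester} is not a superkey ({Semester}⁺ restricted to this set is {RoomNo, Semester}), so split on Semester -> RoomNo into {RoomNo, Semester} and {Building, CourseID, Instructor, Semester}.
{RoomNo, Semester} is in BCNF.
{Building, CourseID, Instructor, Semester} is in BCNF.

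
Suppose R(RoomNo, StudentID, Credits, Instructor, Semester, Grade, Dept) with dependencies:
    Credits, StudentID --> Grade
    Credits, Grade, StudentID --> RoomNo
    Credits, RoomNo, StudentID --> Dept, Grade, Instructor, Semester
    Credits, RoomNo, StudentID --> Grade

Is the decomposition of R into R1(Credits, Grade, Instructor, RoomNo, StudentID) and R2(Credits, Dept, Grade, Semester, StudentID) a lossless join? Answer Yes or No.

R1 ∩ R2 = {Credits, Grade, StudentID}; its closure under F is {Credits, Dept, Grade, Instructor, RoomNo, Semester, StudentID}.
R1 is contained in that closure, so R1 ∩ R2 --> R1 holds and the join is lossless.

Yes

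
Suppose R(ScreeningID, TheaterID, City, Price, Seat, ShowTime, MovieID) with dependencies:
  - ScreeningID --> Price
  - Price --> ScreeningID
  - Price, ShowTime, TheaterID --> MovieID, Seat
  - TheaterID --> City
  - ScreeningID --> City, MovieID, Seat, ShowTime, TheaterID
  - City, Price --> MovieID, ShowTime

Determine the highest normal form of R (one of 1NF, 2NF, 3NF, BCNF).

2NF

Candidate keys: {Price}, {ScreeningID}. Prime attributes: {Price, ScreeningID}.
For TheaterID --> City we have {TheaterID}⁺ = {City, TheaterID}; {TheaterID} is not a superkey, so BCNF fails.
TheaterID --> City determines the non-prime attribute {City} from a non-superkey — 3NF is violated.
Every candidate key is a single attribute, so no partial dependency is possible; 2NF holds.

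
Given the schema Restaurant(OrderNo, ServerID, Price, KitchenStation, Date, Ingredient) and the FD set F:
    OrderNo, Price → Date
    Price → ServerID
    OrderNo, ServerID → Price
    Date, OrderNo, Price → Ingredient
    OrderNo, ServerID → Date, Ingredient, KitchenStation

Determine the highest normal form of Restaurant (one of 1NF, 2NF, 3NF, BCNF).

Candidate keys: {OrderNo, Price}, {OrderNo, ServerID}. Prime attributes: {OrderNo, Price, ServerID}.
Price → ServerID: {Price}⁺ = {Price, ServerID}, which is not all of the attributes, so the left side is not a superkey — BCNF is violated.
But every attribute on its right side ({ServerID}) is prime, and the same holds for every other non-superkey FD, so 3NF still holds.

3NF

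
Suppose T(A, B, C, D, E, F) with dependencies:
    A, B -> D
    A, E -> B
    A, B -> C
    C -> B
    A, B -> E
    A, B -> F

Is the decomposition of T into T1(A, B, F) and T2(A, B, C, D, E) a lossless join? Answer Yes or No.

Yes

Common attributes: {A, B}; their closure is {A, B, C, D, E, F}.
This includes all of T1, so the common attributes are a superkey of T1 — the join is lossless.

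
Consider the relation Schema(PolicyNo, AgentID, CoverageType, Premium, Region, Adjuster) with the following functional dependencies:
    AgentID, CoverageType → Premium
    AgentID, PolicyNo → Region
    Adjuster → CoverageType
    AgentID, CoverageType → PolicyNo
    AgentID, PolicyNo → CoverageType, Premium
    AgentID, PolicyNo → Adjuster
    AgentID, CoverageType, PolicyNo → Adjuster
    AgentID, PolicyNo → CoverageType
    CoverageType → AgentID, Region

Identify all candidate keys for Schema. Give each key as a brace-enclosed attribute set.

{Adjuster}⁺ = {Adjuster, AgentID, CoverageType, PolicyNo, Premium, Region} — all of the relation — so {Adjuster} is a candidate key.
{CoverageType}⁺ = {Adjuster, AgentID, CoverageType, PolicyNo, Premium, Region} — all of the relation — so {CoverageType} is a candidate key.
{AgentID, PolicyNo}⁺ = {Adjuster, AgentID, CoverageType, PolicyNo, Premium, Region} — all of the relation — so {AgentID, PolicyNo} is a candidate key.
No proper subset of any of these is a key, and no other minimal superkey exists.

{Adjuster}, {AgentID, PolicyNo}, {CoverageType}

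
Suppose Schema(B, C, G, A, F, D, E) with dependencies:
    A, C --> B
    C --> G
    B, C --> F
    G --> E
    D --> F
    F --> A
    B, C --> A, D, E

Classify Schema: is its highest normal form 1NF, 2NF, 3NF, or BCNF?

1NF

Candidate keys: {A, C}, {B, C}, {C, D}, {C, F}. Prime attributes: {A, B, C, D, F}.
C --> G breaks BCNF: {C}⁺ = {C, E, G}, so {C} is not a superkey.
C --> G determines the non-prime attribute {G} from a non-superkey — 3NF is violated.
Since {C} ⊂ {A, C} and {C}⁺ ⊇ {E, G} with {E, G} non-prime, there is a partial dependency; 2NF fails.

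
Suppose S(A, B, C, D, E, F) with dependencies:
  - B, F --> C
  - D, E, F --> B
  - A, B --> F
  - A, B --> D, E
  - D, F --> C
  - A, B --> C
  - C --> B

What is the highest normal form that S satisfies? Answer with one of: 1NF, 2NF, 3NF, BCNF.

Candidate keys: {A, B}, {A, C}, {A, D, F}. Prime attributes: {A, B, C, D, F}.
B, F --> C breaks BCNF: {B, F}⁺ = {B, C, F}, so {B, F} is not a superkey.
Since {C} ⊆ prime attributes and every other non-superkey FD also has a prime right side, the schema is in 3NF.

3NF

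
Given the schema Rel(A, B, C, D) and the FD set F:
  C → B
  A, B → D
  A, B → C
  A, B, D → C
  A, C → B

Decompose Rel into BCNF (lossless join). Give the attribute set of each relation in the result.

{A, C, D}; {B, C}

Candidate keys of the original relation: {A, B}, {A, C}.
Within {A, B, C, D}: {C}⁺ ∩ {A, B, C, D} = {B, C}, not the whole set, so C → B violates BCNF; decompose into {B, C} and {A, C, D}.
{B, C}: every determinant is a superkey — BCNF.
{A, C, D}: every determinant is a superkey — BCNF.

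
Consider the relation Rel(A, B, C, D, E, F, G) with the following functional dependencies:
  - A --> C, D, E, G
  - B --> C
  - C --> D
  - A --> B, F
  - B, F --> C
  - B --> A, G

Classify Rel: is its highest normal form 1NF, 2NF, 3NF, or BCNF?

Candidate keys: {A}, {B}. Prime attributes: {A, B}.
C --> D: {C}⁺ = {C, D}, which is not all of the attributes, so the left side is not a superkey — BCNF is violated.
Because {D} is non-prime and the left side of C --> D is not a superkey, the relation is not in 3NF.
With only single-attribute keys there can be no partial dependency, so 2NF holds.

2NF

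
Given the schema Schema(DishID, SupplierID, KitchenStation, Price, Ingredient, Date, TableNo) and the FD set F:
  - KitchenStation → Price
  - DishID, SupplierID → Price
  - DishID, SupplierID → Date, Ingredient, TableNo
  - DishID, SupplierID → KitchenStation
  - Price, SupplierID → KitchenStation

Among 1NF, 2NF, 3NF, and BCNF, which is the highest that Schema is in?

Candidate key: {DishID, SupplierID}. Prime attributes: {DishID, SupplierID}.
KitchenStation → Price breaks BCNF: {KitchenStation}⁺ = {KitchenStation, Price}, so {KitchenStation} is not a superkey.
Because {Price} is non-prime and the left side of KitchenStation → Price is not a superkey, the relation is not in 3NF.
No non-prime attribute depends on a proper subset of any candidate key, so 2NF holds.

2NF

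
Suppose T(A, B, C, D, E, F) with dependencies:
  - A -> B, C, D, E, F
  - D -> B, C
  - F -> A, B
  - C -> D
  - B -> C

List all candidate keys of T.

{A}⁺ = {A, B, C, D, E, F}, which is every attribute, so {A} is a candidate key.
{F}⁺ = {A, B, C, D, E, F}, which is every attribute, so {F} is a candidate key.
Any other superkey properly contains one of these, so there are no further candidate keys.

{A}, {F}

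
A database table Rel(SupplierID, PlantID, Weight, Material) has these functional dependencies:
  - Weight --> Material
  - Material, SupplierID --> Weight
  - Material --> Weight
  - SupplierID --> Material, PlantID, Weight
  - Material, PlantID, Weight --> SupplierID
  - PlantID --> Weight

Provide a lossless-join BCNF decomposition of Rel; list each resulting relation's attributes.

{Material, Weight}; {PlantID, SupplierID, Weight}

Candidate keys of the original relation: {PlantID}, {SupplierID}.
Within {Material, PlantID, SupplierID, Weight}: {Weight}⁺ ∩ {Material, PlantID, SupplierID, Weight} = {Material, Weight}, not the whole set, so Weight --> Material violates BCNF; decompose into {Material, Weight} and {PlantID, SupplierID, Weight}.
{Material, Weight} is in BCNF.
{PlantID, SupplierID, Weight} is in BCNF.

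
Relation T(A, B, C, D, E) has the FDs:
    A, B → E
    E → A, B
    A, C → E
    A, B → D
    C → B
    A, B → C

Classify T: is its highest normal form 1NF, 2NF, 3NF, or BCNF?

Candidate keys: {A, B}, {A, C}, {E}. Prime attributes: {A, B, C, E}.
For C → B we have {C}⁺ = {B, C}; {C} is not a superkey, so BCNF fails.
But every attribute on its right side ({B}) is prime, and the same holds for every other non-superkey FD, so 3NF still holds.

3NF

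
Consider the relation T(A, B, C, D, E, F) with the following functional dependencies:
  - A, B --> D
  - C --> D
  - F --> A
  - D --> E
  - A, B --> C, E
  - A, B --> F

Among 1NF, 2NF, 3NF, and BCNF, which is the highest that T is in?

Candidate keys: {A, B}, {B, F}. Prime attributes: {A, B, F}.
C --> D breaks BCNF: {C}⁺ = {C, D, E}, so {C} is not a superkey.
C --> D has non-prime {D} on the right and a non-superkey on the left, so 3NF fails.
No proper subset of a key has a non-prime attribute in its closure, so there is no partial dependency; 2NF holds.

2NF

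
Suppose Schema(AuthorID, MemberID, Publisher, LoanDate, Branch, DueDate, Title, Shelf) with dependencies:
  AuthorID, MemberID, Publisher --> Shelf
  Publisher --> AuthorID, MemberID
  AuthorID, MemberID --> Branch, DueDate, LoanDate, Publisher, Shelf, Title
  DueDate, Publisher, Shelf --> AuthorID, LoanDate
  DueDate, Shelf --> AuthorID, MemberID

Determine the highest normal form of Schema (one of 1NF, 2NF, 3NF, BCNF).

BCNF

Candidate keys: {AuthorID, MemberID}, {DueDate, Shelf}, {Publisher}. Prime attributes: {AuthorID, DueDate, MemberID, Publisher, Shelf}.
Each dependency's left side is a superkey — BCNF holds.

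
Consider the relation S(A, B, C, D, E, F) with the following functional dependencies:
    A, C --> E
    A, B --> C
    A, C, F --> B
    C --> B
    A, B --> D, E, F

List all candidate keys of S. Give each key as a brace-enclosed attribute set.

No FD produces {A}, so it must be in every candidate key.
Closure of {A, B} is {A, B, C, D, E, F}, the whole schema; {A, B} is a candidate key.
Closure of {A, C} is {A, B, C, D, E, F}, the whole schema; {A, C} is a candidate key.
These are minimal and exhaustive — every other superkey contains one of them.

{A, B}, {A, C}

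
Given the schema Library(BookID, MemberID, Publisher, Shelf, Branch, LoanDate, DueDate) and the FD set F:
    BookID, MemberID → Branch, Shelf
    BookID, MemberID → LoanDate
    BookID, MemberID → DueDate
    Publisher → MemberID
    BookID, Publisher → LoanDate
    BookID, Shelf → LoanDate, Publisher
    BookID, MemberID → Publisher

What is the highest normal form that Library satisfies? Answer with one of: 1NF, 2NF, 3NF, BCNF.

Candidate keys: {BookID, MemberID}, {BookID, Publisher}, {BookID, Shelf}. Prime attributes: {BookID, MemberID, Publisher, Shelf}.
For Publisher → MemberID we have {Publisher}⁺ = {MemberID, Publisher}; {Publisher} is not a superkey, so BCNF fails.
But every attribute on its right side ({MemberID}) is prime, and the same holds for every other non-superkey FD, so 3NF still holds.

3NF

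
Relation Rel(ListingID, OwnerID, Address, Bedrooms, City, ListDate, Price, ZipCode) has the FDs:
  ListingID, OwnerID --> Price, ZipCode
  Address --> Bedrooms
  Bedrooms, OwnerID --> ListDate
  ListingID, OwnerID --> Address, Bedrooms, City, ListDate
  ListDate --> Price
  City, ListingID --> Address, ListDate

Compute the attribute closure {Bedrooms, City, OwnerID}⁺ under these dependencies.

{Bedrooms, City, ListDate, OwnerID, Price}

Start with {Bedrooms, City, OwnerID}.
Bedrooms, OwnerID --> ListDate applies; add {ListDate} → now {Bedrooms, City, ListDate, OwnerID}.
ListDate --> Price applies; add {Price} → now {Bedrooms, City, ListDate, OwnerID, Price}.
No further FD applies.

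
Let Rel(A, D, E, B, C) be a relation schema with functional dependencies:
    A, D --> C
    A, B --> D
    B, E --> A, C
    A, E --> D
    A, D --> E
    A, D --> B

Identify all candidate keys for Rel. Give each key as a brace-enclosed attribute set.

{A, B} is a candidate key since {A, B}⁺ = {A, B, C, D, E} covers every attribute.
{A, D} is a candidate key since {A, D}⁺ = {A, B, C, D, E} covers every attribute.
{A, E} is a candidate key since {A, E}⁺ = {A, B, C, D, E} covers every attribute.
{B, E} is a candidate key since {B, E}⁺ = {A, B, C, D, E} covers every attribute.
Any other superkey properly contains one of these, so there are no further candidate keys.

{A, B}, {A, D}, {A, E}, {B, E}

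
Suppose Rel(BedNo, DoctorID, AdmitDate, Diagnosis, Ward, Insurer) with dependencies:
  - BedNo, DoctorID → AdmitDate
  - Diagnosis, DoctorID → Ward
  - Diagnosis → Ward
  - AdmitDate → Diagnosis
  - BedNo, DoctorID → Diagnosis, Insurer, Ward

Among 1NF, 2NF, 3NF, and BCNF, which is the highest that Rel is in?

Candidate key: {BedNo, DoctorID}. Prime attributes: {BedNo, DoctorID}.
For Diagnosis, DoctorID → Ward we have {Diagnosis, DoctorID}⁺ = {Diagnosis, DoctorID, Ward}; {Diagnosis, DoctorID} is not a superkey, so BCNF fails.
Diagnosis, DoctorID → Ward determines the non-prime attribute {Ward} from a non-superkey — 3NF is violated.
No proper subset of a key has a non-prime attribute in its closure, so there is no partial dependency; 2NF holds.

2NF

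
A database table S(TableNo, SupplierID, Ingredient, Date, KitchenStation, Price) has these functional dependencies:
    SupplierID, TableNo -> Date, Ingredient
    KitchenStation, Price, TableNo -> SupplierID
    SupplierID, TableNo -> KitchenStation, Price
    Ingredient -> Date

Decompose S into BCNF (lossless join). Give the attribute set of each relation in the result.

Candidate keys of the original relation: {KitchenStation, Price, TableNo}, {SupplierID, TableNo}.
In {Date, Ingredient, KitchenStation, Price, SupplierID, TableNo}, {Ingredient} is not a superkey ({Ingredient}⁺ restricted to this set is {Date, Ingredient}), so split on Ingredient -> Date into {Date, Ingredient} and {Ingredient, KitchenStation, Price, SupplierID, TableNo}.
{Date, Ingredient} has no BCNF violation.
{Ingredient, KitchenStation, Price, SupplierID, TableNo} has no BCNF violation.

{Date, Ingredient}; {Ingredient, KitchenStation, Price, SupplierID, TableNo}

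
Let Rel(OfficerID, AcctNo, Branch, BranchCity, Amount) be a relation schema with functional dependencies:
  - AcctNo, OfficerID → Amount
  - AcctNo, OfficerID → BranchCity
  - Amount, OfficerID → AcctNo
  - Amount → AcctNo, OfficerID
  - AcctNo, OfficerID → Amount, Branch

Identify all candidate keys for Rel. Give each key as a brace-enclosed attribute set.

{Amount} is a candidate key since {Amount}⁺ = {AcctNo, Amount, Branch, BranchCity, OfficerID} covers every attribute.
{AcctNo, OfficerID} is a candidate key since {AcctNo, OfficerID}⁺ = {AcctNo, Amount, Branch, BranchCity, OfficerID} covers every attribute.
Any other superkey properly contains one of these, so there are no further candidate keys.

{AcctNo, OfficerID}, {Amount}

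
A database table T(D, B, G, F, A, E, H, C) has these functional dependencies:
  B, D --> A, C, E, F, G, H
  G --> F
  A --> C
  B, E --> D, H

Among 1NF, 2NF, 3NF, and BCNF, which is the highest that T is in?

2NF

Candidate keys: {B, D}, {B, E}. Prime attributes: {B, D, E}.
G --> F: {G}⁺ = {F, G}, which is not all of the attributes, so the left side is not a superkey — BCNF is violated.
Because {F} is non-prime and the left side of G --> F is not a superkey, the relation is not in 3NF.
No proper subset of a key has a non-prime attribute in its closure, so there is no partial dependency; 2NF holds.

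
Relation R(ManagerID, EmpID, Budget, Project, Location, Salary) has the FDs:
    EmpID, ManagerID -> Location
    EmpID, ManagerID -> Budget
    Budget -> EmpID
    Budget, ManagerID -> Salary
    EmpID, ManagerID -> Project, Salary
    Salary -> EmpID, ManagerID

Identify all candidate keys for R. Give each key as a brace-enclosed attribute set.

{Salary}⁺ = {Budget, EmpID, Location, ManagerID, Project, Salary}, which is every attribute, so {Salary} is a candidate key.
{Budget, ManagerID}⁺ = {Budget, EmpID, Location, ManagerID, Project, Salary}, which is every attribute, so {Budget, ManagerID} is a candidate key.
{EmpID, ManagerID}⁺ = {Budget, EmpID, Location, ManagerID, Project, Salary}, which is every attribute, so {EmpID, ManagerID} is a candidate key.
Any other superkey properly contains one of these, so there are no further candidate keys.

{Budget, ManagerID}, {EmpID, ManagerID}, {Salary}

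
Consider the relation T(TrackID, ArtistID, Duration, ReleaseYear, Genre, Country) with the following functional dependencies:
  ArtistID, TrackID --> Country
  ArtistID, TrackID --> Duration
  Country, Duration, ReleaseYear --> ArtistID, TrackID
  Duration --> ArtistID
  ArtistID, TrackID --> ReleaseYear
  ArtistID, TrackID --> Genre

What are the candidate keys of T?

{ArtistID, TrackID}⁺ = {ArtistID, Country, Duration, Genre, ReleaseYear, TrackID}, which is every attribute, so {ArtistID, TrackID} is a candidate key.
{Duration, TrackID}⁺ = {ArtistID, Country, Duration, Genre, ReleaseYear, TrackID}, which is every attribute, so {Duration, TrackID} is a candidate key.
{Country, Duration, ReleaseYear}⁺ = {ArtistID, Country, Duration, Genre, ReleaseYear, TrackID}, which is every attribute, so {Country, Duration, ReleaseYear} is a candidate key.
No proper subset of any of these is a key, and no other minimal superkey exists.

{ArtistID, TrackID}, {Country, Duration, ReleaseYear}, {Duration, TrackID}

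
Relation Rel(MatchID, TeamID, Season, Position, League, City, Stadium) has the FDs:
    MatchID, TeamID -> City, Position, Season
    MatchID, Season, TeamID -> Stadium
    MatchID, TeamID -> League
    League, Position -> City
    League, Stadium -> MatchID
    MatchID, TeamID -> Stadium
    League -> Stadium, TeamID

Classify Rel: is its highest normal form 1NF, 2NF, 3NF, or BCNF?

Candidate keys: {League}, {MatchID, TeamID}. Prime attributes: {League, MatchID, TeamID}.
The left-hand side of every FD is a superkey, so BCNF is satisfied.

BCNF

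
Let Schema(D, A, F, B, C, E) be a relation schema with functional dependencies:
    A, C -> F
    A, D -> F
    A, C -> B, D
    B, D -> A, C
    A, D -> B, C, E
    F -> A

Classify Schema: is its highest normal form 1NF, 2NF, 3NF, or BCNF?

Candidate keys: {A, C}, {A, D}, {B, D}, {C, F}, {D, F}. Prime attributes: {A, B, C, D, F}.
F -> A: {F}⁺ = {A, F}, which is not all of the attributes, so the left side is not a superkey — BCNF is violated.
But every attribute on its right side ({A}) is prime, and the same holds for every other non-superkey FD, so 3NF still holds.

3NF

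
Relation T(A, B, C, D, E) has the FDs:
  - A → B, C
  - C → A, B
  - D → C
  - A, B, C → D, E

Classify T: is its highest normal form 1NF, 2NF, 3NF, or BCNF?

BCNF

Candidate keys: {A}, {C}, {D}. Prime attributes: {A, C, D}.
Every FD has a superkey on the left, so the relation is in BCNF.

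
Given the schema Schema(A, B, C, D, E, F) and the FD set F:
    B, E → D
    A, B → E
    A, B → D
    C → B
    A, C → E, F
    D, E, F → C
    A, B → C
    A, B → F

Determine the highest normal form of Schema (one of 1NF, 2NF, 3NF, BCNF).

3NF

Candidate keys: {A, B}, {A, C}, {A, D, E, F}. Prime attributes: {A, B, C, D, E, F}.
For B, E → D we have {B, E}⁺ = {B, D, E}; {B, E} is not a superkey, so BCNF fails.
But every attribute on its right side ({D}) is prime, and the same holds for every other non-superkey FD, so 3NF still holds.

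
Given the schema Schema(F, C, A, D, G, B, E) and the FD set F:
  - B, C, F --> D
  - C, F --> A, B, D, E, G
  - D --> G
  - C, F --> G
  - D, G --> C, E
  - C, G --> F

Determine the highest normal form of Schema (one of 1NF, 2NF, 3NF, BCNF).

Candidate keys: {C, F}, {C, G}, {D}. Prime attributes: {C, D, F, G}.
The left-hand side of every FD is a superkey, so BCNF is satisfied.

BCNF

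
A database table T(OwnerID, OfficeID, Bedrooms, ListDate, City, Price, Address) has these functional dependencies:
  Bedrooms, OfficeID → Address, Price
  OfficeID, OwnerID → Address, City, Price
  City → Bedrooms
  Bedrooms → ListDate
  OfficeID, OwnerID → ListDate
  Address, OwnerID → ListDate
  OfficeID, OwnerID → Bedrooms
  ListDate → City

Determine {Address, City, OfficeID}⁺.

Start with {Address, City, OfficeID}.
City → Bedrooms applies; add {Bedrooms} → now {Address, Bedrooms, City, OfficeID}.
Bedrooms → ListDate applies; add {ListDate} → now {Address, Bedrooms, City, ListDate, OfficeID}.
Bedrooms, OfficeID → Address, Price applies; add {Price} → now {Address, Bedrooms, City, ListDate, OfficeID, Price}.
No further FD applies.

{Address, Bedrooms, City, ListDate, OfficeID, Price}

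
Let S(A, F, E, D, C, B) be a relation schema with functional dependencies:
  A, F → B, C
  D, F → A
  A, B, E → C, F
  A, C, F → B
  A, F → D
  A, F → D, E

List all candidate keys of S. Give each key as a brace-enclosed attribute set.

{A, F} is a candidate key since {A, F}⁺ = {A, B, C, D, E, F} covers every attribute.
{D, F} is a candidate key since {D, F}⁺ = {A, B, C, D, E, F} covers every attribute.
{A, B, E} is a candidate key since {A, B, E}⁺ = {A, B, C, D, E, F} covers every attribute.
These are minimal and exhaustive — every other superkey contains one of them.

{A, B, E}, {A, F}, {D, F}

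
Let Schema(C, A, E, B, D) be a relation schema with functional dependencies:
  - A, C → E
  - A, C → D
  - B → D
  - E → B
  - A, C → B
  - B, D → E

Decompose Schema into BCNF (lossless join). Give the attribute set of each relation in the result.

Candidate key of the original relation: {A, C}.
Within {A, B, C, D, E}: {B}⁺ ∩ {A, B, C, D, E} = {B, D, E}, not the whole set, so B → D, E violates BCNF; decompose into {B, D, E} and {A, B, C}.
{B, D, E}: every determinant is a superkey — BCNF.
{A, B, C}: every determinant is a superkey — BCNF.

{A, B, C}; {B, D, E}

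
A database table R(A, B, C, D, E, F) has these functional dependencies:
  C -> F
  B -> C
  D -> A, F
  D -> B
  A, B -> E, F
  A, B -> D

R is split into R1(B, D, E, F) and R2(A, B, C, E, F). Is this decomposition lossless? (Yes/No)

No

R1 ∩ R2 = {B, E, F}; its closure under F is {B, C, E, F}.
The closure covers neither R1 nor R2 entirely; the join is not lossless.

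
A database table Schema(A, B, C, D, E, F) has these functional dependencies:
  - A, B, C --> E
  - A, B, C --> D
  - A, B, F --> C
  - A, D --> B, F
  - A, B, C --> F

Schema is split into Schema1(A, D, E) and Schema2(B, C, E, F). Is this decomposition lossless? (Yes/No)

No

Schema1 ∩ Schema2 = {E}; its closure under F is {E}.
The closure covers neither Schema1 nor Schema2 entirely; the join is not lossless.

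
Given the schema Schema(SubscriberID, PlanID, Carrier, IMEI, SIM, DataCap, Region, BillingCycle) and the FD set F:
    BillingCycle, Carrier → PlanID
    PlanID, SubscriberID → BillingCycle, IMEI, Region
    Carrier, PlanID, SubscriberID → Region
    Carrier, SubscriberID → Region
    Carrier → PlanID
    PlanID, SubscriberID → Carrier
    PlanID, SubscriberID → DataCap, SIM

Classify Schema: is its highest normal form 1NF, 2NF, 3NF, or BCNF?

3NF

Candidate keys: {Carrier, SubscriberID}, {PlanID, SubscriberID}. Prime attributes: {Carrier, PlanID, SubscriberID}.
BillingCycle, Carrier → PlanID: {BillingCycle, Carrier}⁺ = {BillingCycle, Carrier, PlanID}, which is not all of the attributes, so the left side is not a superkey — BCNF is violated.
But every attribute on its right side ({PlanID}) is prime, and the same holds for every other non-superkey FD, so 3NF still holds.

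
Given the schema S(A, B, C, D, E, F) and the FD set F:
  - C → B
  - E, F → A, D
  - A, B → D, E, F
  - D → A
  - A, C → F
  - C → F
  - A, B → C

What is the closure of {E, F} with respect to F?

{A, D, E, F}

Start with {E, F}.
E, F → A, D applies; add {A, D} → now {A, D, E, F}.
No further FD applies.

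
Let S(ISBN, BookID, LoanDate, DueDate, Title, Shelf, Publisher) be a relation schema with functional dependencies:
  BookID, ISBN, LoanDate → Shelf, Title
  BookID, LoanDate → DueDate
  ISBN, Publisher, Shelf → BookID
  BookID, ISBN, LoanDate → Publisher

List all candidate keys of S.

{BookID, ISBN, LoanDate}, {ISBN, LoanDate, Publisher, Shelf}

No FD produces {ISBN, LoanDate}, so they must be in every candidate key.
Closure of {BookID, ISBN, LoanDate} is {BookID, DueDate, ISBN, LoanDate, Publisher, Shelf, Title}, the whole schema; {BookID, ISBN, LoanDate} is a candidate key.
Closure of {ISBN, LoanDate, Publisher, Shelf} is {BookID, DueDate, ISBN, LoanDate, Publisher, Shelf, Title}, the whole schema; {ISBN, LoanDate, Publisher, Shelf} is a candidate key.
Any other superkey properly contains one of these, so there are no further candidate keys.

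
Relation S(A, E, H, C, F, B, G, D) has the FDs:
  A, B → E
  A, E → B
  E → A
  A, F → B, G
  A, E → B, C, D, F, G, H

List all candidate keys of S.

Closure of {E} is {A, B, C, D, E, F, G, H}, the whole schema; {E} is a candidate key.
Closure of {A, B} is {A, B, C, D, E, F, G, H}, the whole schema; {A, B} is a candidate key.
Closure of {A, F} is {A, B, C, D, E, F, G, H}, the whole schema; {A, F} is a candidate key.
Any other superkey properly contains one of these, so there are no further candidate keys.

{A, B}, {A, F}, {E}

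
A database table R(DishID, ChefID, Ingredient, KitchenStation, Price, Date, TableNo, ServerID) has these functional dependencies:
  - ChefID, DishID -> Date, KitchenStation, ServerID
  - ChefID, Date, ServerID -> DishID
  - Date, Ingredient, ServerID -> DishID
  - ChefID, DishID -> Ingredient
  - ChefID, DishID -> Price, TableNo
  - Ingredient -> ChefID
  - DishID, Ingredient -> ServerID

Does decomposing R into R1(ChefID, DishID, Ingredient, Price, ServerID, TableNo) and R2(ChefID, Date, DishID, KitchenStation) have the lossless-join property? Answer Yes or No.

Yes

The shared attributes are {ChefID, DishID} and {ChefID, DishID}⁺ = {ChefID, Date, DishID, Ingredient, KitchenStation, Price, ServerID, TableNo}.
Since R1 ⊆ {ChefID, Date, DishID, Ingredient, KitchenStation, Price, ServerID, TableNo}, the intersection is a superkey of R1; the decomposition is lossless.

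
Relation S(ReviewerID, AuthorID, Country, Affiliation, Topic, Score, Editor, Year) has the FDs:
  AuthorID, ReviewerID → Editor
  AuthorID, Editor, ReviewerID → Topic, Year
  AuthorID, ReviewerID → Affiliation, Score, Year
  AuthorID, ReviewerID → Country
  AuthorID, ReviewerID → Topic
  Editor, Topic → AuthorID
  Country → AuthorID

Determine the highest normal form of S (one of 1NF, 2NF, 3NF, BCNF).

Candidate keys: {AuthorID, ReviewerID}, {Country, ReviewerID}, {Editor, ReviewerID, Topic}. Prime attributes: {AuthorID, Country, Editor, ReviewerID, Topic}.
Editor, Topic → AuthorID: {Editor, Topic}⁺ = {AuthorID, Editor, Topic}, which is not all of the attributes, so the left side is not a superkey — BCNF is violated.
But every attribute on its right side ({AuthorID}) is prime, and the same holds for every other non-superkey FD, so 3NF still holds.

3NF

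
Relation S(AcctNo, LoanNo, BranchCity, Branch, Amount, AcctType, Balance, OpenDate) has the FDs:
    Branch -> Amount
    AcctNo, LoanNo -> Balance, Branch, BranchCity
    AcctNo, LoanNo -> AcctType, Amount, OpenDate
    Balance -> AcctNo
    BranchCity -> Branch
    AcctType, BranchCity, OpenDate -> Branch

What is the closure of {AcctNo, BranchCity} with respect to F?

Start with {AcctNo, BranchCity}.
BranchCity -> Branch applies; add {Branch} → now {AcctNo, Branch, BranchCity}.
Branch -> Amount applies; add {Amount} → now {AcctNo, Amount, Branch, BranchCity}.
No further FD applies.

{AcctNo, Amount, Branch, BranchCity}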